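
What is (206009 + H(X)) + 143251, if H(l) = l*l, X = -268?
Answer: 421084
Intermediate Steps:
H(l) = l²
(206009 + H(X)) + 143251 = (206009 + (-268)²) + 143251 = (206009 + 71824) + 143251 = 277833 + 143251 = 421084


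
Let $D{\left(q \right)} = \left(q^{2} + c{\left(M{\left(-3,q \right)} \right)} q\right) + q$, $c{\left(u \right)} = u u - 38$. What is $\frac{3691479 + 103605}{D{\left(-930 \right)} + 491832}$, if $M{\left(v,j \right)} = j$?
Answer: $- \frac{632514}{133827643} \approx -0.0047263$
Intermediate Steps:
$c{\left(u \right)} = -38 + u^{2}$ ($c{\left(u \right)} = u^{2} - 38 = -38 + u^{2}$)
$D{\left(q \right)} = q + q^{2} + q \left(-38 + q^{2}\right)$ ($D{\left(q \right)} = \left(q^{2} + \left(-38 + q^{2}\right) q\right) + q = \left(q^{2} + q \left(-38 + q^{2}\right)\right) + q = q + q^{2} + q \left(-38 + q^{2}\right)$)
$\frac{3691479 + 103605}{D{\left(-930 \right)} + 491832} = \frac{3691479 + 103605}{- 930 \left(-37 - 930 + \left(-930\right)^{2}\right) + 491832} = \frac{3795084}{- 930 \left(-37 - 930 + 864900\right) + 491832} = \frac{3795084}{\left(-930\right) 863933 + 491832} = \frac{3795084}{-803457690 + 491832} = \frac{3795084}{-802965858} = 3795084 \left(- \frac{1}{802965858}\right) = - \frac{632514}{133827643}$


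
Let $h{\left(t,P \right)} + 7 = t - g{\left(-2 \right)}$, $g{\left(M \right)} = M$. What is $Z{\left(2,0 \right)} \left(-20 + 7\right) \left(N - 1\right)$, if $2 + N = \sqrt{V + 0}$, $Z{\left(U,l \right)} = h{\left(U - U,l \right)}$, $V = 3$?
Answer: $-195 + 65 \sqrt{3} \approx -82.417$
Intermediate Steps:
$h{\left(t,P \right)} = -5 + t$ ($h{\left(t,P \right)} = -7 + \left(t - -2\right) = -7 + \left(t + 2\right) = -7 + \left(2 + t\right) = -5 + t$)
$Z{\left(U,l \right)} = -5$ ($Z{\left(U,l \right)} = -5 + \left(U - U\right) = -5 + 0 = -5$)
$N = -2 + \sqrt{3}$ ($N = -2 + \sqrt{3 + 0} = -2 + \sqrt{3} \approx -0.26795$)
$Z{\left(2,0 \right)} \left(-20 + 7\right) \left(N - 1\right) = - 5 \left(-20 + 7\right) \left(\left(-2 + \sqrt{3}\right) - 1\right) = \left(-5\right) \left(-13\right) \left(\left(-2 + \sqrt{3}\right) - 1\right) = 65 \left(-3 + \sqrt{3}\right) = -195 + 65 \sqrt{3}$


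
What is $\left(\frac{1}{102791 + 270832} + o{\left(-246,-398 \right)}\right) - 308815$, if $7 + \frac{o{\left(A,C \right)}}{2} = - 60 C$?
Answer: $- \frac{97541382986}{373623} \approx -2.6107 \cdot 10^{5}$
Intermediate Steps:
$o{\left(A,C \right)} = -14 - 120 C$ ($o{\left(A,C \right)} = -14 + 2 \left(- 60 C\right) = -14 - 120 C$)
$\left(\frac{1}{102791 + 270832} + o{\left(-246,-398 \right)}\right) - 308815 = \left(\frac{1}{102791 + 270832} - -47746\right) - 308815 = \left(\frac{1}{373623} + \left(-14 + 47760\right)\right) - 308815 = \left(\frac{1}{373623} + 47746\right) - 308815 = \frac{17839003759}{373623} - 308815 = - \frac{97541382986}{373623}$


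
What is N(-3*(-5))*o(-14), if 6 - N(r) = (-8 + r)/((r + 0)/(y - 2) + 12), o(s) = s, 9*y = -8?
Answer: -12320/177 ≈ -69.604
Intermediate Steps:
y = -8/9 (y = (⅑)*(-8) = -8/9 ≈ -0.88889)
N(r) = 6 - (-8 + r)/(12 - 9*r/26) (N(r) = 6 - (-8 + r)/((r + 0)/(-8/9 - 2) + 12) = 6 - (-8 + r)/(r/(-26/9) + 12) = 6 - (-8 + r)/(r*(-9/26) + 12) = 6 - (-8 + r)/(-9*r/26 + 12) = 6 - (-8 + r)/(12 - 9*r/26))
N(-3*(-5))*o(-14) = (80*(-26 - 3*(-5))/(3*(-104 + 3*(-3*(-5)))))*(-14) = (80*(-26 + 15)/(3*(-104 + 3*15)))*(-14) = ((80/3)*(-11)/(-104 + 45))*(-14) = ((80/3)*(-11)/(-59))*(-14) = ((80/3)*(-1/59)*(-11))*(-14) = (880/177)*(-14) = -12320/177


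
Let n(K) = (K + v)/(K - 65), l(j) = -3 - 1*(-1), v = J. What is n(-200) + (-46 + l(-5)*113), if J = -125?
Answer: -14351/53 ≈ -270.77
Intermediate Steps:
v = -125
l(j) = -2 (l(j) = -3 + 1 = -2)
n(K) = (-125 + K)/(-65 + K) (n(K) = (K - 125)/(K - 65) = (-125 + K)/(-65 + K))
n(-200) + (-46 + l(-5)*113) = (-125 - 200)/(-65 - 200) + (-46 - 2*113) = -325/(-265) + (-46 - 226) = -1/265*(-325) - 272 = 65/53 - 272 = -14351/53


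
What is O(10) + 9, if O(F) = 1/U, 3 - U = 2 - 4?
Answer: 46/5 ≈ 9.2000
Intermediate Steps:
U = 5 (U = 3 - (2 - 4) = 3 - 1*(-2) = 3 + 2 = 5)
O(F) = ⅕ (O(F) = 1/5 = ⅕)
O(10) + 9 = ⅕ + 9 = 46/5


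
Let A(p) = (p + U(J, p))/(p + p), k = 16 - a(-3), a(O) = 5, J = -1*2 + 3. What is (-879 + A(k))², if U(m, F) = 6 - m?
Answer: 93334921/121 ≈ 7.7136e+5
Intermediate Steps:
J = 1 (J = -2 + 3 = 1)
k = 11 (k = 16 - 1*5 = 16 - 5 = 11)
A(p) = (5 + p)/(2*p) (A(p) = (p + (6 - 1*1))/(p + p) = (p + (6 - 1))/((2*p)) = (p + 5)*(1/(2*p)) = (5 + p)*(1/(2*p)) = (5 + p)/(2*p))
(-879 + A(k))² = (-879 + (½)*(5 + 11)/11)² = (-879 + (½)*(1/11)*16)² = (-879 + 8/11)² = (-9661/11)² = 93334921/121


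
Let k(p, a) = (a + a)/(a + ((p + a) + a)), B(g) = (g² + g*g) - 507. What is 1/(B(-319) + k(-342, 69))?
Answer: 45/9135629 ≈ 4.9258e-6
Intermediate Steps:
B(g) = -507 + 2*g² (B(g) = (g² + g²) - 507 = 2*g² - 507 = -507 + 2*g²)
k(p, a) = 2*a/(p + 3*a) (k(p, a) = (2*a)/(a + ((a + p) + a)) = (2*a)/(a + (p + 2*a)) = (2*a)/(p + 3*a) = 2*a/(p + 3*a))
1/(B(-319) + k(-342, 69)) = 1/((-507 + 2*(-319)²) + 2*69/(-342 + 3*69)) = 1/((-507 + 2*101761) + 2*69/(-342 + 207)) = 1/((-507 + 203522) + 2*69/(-135)) = 1/(203015 + 2*69*(-1/135)) = 1/(203015 - 46/45) = 1/(9135629/45) = 45/9135629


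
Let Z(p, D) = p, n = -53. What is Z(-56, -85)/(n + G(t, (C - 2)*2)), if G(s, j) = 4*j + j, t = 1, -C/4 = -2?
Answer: -8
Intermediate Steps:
C = 8 (C = -4*(-2) = 8)
G(s, j) = 5*j
Z(-56, -85)/(n + G(t, (C - 2)*2)) = -56/(-53 + 5*((8 - 2)*2)) = -56/(-53 + 5*(6*2)) = -56/(-53 + 5*12) = -56/(-53 + 60) = -56/7 = -56*⅐ = -8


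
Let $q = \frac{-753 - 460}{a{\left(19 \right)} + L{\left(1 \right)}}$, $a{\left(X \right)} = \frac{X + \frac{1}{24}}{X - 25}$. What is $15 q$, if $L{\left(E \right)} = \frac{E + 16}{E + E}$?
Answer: $- \frac{2620080}{767} \approx -3416.0$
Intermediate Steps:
$a{\left(X \right)} = \frac{\frac{1}{24} + X}{-25 + X}$ ($a{\left(X \right)} = \frac{X + \frac{1}{24}}{-25 + X} = \frac{\frac{1}{24} + X}{-25 + X}$)
$L{\left(E \right)} = \frac{16 + E}{2 E}$
$q = - \frac{174672}{767}$ ($q = \frac{-753 - 460}{\frac{\frac{1}{24} + 19}{-25 + 19} + \frac{16 + 1}{2 \cdot 1}} = - \frac{1213}{\frac{1}{-6} \cdot \frac{457}{24} + \frac{1}{2} \cdot 1 \cdot 17} = - \frac{1213}{\left(- \frac{1}{6}\right) \frac{457}{24} + \frac{17}{2}} = - \frac{1213}{- \frac{457}{144} + \frac{17}{2}} = - \frac{1213}{\frac{767}{144}} = \left(-1213\right) \frac{144}{767} = - \frac{174672}{767} \approx -227.73$)
$15 q = 15 \left(- \frac{174672}{767}\right) = - \frac{2620080}{767}$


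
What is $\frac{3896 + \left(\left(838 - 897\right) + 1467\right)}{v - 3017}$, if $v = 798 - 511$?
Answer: $- \frac{68}{35} \approx -1.9429$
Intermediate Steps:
$v = 287$ ($v = 798 - 511 = 287$)
$\frac{3896 + \left(\left(838 - 897\right) + 1467\right)}{v - 3017} = \frac{3896 + \left(\left(838 - 897\right) + 1467\right)}{287 - 3017} = \frac{3896 + \left(-59 + 1467\right)}{-2730} = \left(3896 + 1408\right) \left(- \frac{1}{2730}\right) = 5304 \left(- \frac{1}{2730}\right) = - \frac{68}{35}$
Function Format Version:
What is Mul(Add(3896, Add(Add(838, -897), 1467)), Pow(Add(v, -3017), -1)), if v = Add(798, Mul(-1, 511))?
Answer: Rational(-68, 35) ≈ -1.9429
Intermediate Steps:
v = 287 (v = Add(798, -511) = 287)
Mul(Add(3896, Add(Add(838, -897), 1467)), Pow(Add(v, -3017), -1)) = Mul(Add(3896, Add(Add(838, -897), 1467)), Pow(Add(287, -3017), -1)) = Mul(Add(3896, Add(-59, 1467)), Pow(-2730, -1)) = Mul(Add(3896, 1408), Rational(-1, 2730)) = Mul(5304, Rational(-1, 2730)) = Rational(-68, 35)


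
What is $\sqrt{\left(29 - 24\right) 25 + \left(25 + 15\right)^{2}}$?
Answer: $5 \sqrt{69} \approx 41.533$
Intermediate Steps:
$\sqrt{\left(29 - 24\right) 25 + \left(25 + 15\right)^{2}} = \sqrt{5 \cdot 25 + 40^{2}} = \sqrt{125 + 1600} = \sqrt{1725} = 5 \sqrt{69}$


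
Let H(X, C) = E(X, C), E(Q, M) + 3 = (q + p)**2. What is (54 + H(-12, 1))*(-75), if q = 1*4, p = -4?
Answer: -3825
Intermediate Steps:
q = 4
E(Q, M) = -3 (E(Q, M) = -3 + (4 - 4)**2 = -3 + 0**2 = -3 + 0 = -3)
H(X, C) = -3
(54 + H(-12, 1))*(-75) = (54 - 3)*(-75) = 51*(-75) = -3825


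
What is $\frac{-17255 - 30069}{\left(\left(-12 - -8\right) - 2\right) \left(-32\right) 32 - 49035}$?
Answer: $\frac{47324}{42891} \approx 1.1034$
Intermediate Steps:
$\frac{-17255 - 30069}{\left(\left(-12 - -8\right) - 2\right) \left(-32\right) 32 - 49035} = - \frac{47324}{\left(\left(-12 + 8\right) - 2\right) \left(-32\right) 32 - 49035} = - \frac{47324}{\left(-4 - 2\right) \left(-32\right) 32 - 49035} = - \frac{47324}{\left(-6\right) \left(-32\right) 32 - 49035} = - \frac{47324}{192 \cdot 32 - 49035} = - \frac{47324}{6144 - 49035} = - \frac{47324}{-42891} = \left(-47324\right) \left(- \frac{1}{42891}\right) = \frac{47324}{42891}$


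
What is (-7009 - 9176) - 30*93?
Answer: -18975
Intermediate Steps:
(-7009 - 9176) - 30*93 = -16185 - 2790 = -18975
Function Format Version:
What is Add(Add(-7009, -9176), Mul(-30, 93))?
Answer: -18975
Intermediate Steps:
Add(Add(-7009, -9176), Mul(-30, 93)) = Add(-16185, -2790) = -18975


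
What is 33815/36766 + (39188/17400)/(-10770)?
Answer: 791927822999/861234358500 ≈ 0.91953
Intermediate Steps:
33815/36766 + (39188/17400)/(-10770) = 33815*(1/36766) + (39188*(1/17400))*(-1/10770) = 33815/36766 + (9797/4350)*(-1/10770) = 33815/36766 - 9797/46849500 = 791927822999/861234358500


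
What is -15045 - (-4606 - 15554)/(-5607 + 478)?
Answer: -77185965/5129 ≈ -15049.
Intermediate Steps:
-15045 - (-4606 - 15554)/(-5607 + 478) = -15045 - (-20160)/(-5129) = -15045 - (-20160)*(-1)/5129 = -15045 - 1*20160/5129 = -15045 - 20160/5129 = -77185965/5129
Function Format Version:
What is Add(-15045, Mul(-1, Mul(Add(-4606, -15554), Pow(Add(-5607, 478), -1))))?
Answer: Rational(-77185965, 5129) ≈ -15049.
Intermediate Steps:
Add(-15045, Mul(-1, Mul(Add(-4606, -15554), Pow(Add(-5607, 478), -1)))) = Add(-15045, Mul(-1, Mul(-20160, Pow(-5129, -1)))) = Add(-15045, Mul(-1, Mul(-20160, Rational(-1, 5129)))) = Add(-15045, Mul(-1, Rational(20160, 5129))) = Add(-15045, Rational(-20160, 5129)) = Rational(-77185965, 5129)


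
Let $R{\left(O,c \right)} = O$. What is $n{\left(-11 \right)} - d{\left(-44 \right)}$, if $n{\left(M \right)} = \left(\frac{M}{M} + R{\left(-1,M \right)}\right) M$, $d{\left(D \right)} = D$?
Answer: $44$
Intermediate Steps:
$n{\left(M \right)} = 0$ ($n{\left(M \right)} = \left(\frac{M}{M} - 1\right) M = \left(1 - 1\right) M = 0 M = 0$)
$n{\left(-11 \right)} - d{\left(-44 \right)} = 0 - -44 = 0 + 44 = 44$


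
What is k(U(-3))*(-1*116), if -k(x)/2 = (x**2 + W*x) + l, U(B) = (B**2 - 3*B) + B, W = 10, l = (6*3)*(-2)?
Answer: 78648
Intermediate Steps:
l = -36 (l = 18*(-2) = -36)
U(B) = B**2 - 2*B
k(x) = 72 - 20*x - 2*x**2 (k(x) = -2*((x**2 + 10*x) - 36) = -2*(-36 + x**2 + 10*x) = 72 - 20*x - 2*x**2)
k(U(-3))*(-1*116) = (72 - (-60)*(-2 - 3) - 2*9*(-2 - 3)**2)*(-1*116) = (72 - (-60)*(-5) - 2*(-3*(-5))**2)*(-116) = (72 - 20*15 - 2*15**2)*(-116) = (72 - 300 - 2*225)*(-116) = (72 - 300 - 450)*(-116) = -678*(-116) = 78648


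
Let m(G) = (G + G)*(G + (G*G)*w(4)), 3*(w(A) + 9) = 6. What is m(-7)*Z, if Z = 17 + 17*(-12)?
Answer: -916300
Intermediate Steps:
w(A) = -7 (w(A) = -9 + (⅓)*6 = -9 + 2 = -7)
Z = -187 (Z = 17 - 204 = -187)
m(G) = 2*G*(G - 7*G²) (m(G) = (G + G)*(G + (G*G)*(-7)) = (2*G)*(G + G²*(-7)) = (2*G)*(G - 7*G²) = 2*G*(G - 7*G²))
m(-7)*Z = ((-7)²*(2 - 14*(-7)))*(-187) = (49*(2 + 98))*(-187) = (49*100)*(-187) = 4900*(-187) = -916300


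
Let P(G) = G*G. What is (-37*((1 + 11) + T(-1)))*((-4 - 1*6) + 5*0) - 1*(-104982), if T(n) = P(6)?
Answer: 122742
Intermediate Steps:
P(G) = G²
T(n) = 36 (T(n) = 6² = 36)
(-37*((1 + 11) + T(-1)))*((-4 - 1*6) + 5*0) - 1*(-104982) = (-37*((1 + 11) + 36))*((-4 - 1*6) + 5*0) - 1*(-104982) = (-37*(12 + 36))*((-4 - 6) + 0) + 104982 = (-37*48)*(-10 + 0) + 104982 = -1776*(-10) + 104982 = 17760 + 104982 = 122742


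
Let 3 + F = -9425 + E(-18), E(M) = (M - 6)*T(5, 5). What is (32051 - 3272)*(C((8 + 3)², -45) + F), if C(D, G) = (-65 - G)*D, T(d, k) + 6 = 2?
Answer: -338210808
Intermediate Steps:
T(d, k) = -4 (T(d, k) = -6 + 2 = -4)
E(M) = 24 - 4*M (E(M) = (M - 6)*(-4) = (-6 + M)*(-4) = 24 - 4*M)
F = -9332 (F = -3 + (-9425 + (24 - 4*(-18))) = -3 + (-9425 + (24 + 72)) = -3 + (-9425 + 96) = -3 - 9329 = -9332)
C(D, G) = D*(-65 - G)
(32051 - 3272)*(C((8 + 3)², -45) + F) = (32051 - 3272)*(-(8 + 3)²*(65 - 45) - 9332) = 28779*(-1*11²*20 - 9332) = 28779*(-1*121*20 - 9332) = 28779*(-2420 - 9332) = 28779*(-11752) = -338210808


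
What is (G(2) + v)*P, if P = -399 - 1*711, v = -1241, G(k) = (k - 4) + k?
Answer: 1377510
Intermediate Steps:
G(k) = -4 + 2*k (G(k) = (-4 + k) + k = -4 + 2*k)
P = -1110 (P = -399 - 711 = -1110)
(G(2) + v)*P = ((-4 + 2*2) - 1241)*(-1110) = ((-4 + 4) - 1241)*(-1110) = (0 - 1241)*(-1110) = -1241*(-1110) = 1377510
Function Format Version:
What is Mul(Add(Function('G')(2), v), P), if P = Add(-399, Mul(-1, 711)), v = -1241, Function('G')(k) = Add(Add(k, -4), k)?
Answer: 1377510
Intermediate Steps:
Function('G')(k) = Add(-4, Mul(2, k)) (Function('G')(k) = Add(Add(-4, k), k) = Add(-4, Mul(2, k)))
P = -1110 (P = Add(-399, -711) = -1110)
Mul(Add(Function('G')(2), v), P) = Mul(Add(Add(-4, Mul(2, 2)), -1241), -1110) = Mul(Add(Add(-4, 4), -1241), -1110) = Mul(Add(0, -1241), -1110) = Mul(-1241, -1110) = 1377510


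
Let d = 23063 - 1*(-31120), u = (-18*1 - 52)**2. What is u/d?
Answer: 4900/54183 ≈ 0.090434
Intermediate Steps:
u = 4900 (u = (-18 - 52)**2 = (-70)**2 = 4900)
d = 54183 (d = 23063 + 31120 = 54183)
u/d = 4900/54183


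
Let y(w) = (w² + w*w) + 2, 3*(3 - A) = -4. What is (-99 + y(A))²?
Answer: 286225/81 ≈ 3533.6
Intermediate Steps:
A = 13/3 (A = 3 - ⅓*(-4) = 3 + 4/3 = 13/3 ≈ 4.3333)
y(w) = 2 + 2*w² (y(w) = (w² + w²) + 2 = 2*w² + 2 = 2 + 2*w²)
(-99 + y(A))² = (-99 + (2 + 2*(13/3)²))² = (-99 + (2 + 2*(169/9)))² = (-99 + (2 + 338/9))² = (-99 + 356/9)² = (-535/9)² = 286225/81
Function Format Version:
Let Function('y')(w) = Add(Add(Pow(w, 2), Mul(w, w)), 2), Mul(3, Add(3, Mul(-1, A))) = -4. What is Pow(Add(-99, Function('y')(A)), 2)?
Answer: Rational(286225, 81) ≈ 3533.6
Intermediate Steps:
A = Rational(13, 3) (A = Add(3, Mul(Rational(-1, 3), -4)) = Add(3, Rational(4, 3)) = Rational(13, 3) ≈ 4.3333)
Function('y')(w) = Add(2, Mul(2, Pow(w, 2))) (Function('y')(w) = Add(Add(Pow(w, 2), Pow(w, 2)), 2) = Add(Mul(2, Pow(w, 2)), 2) = Add(2, Mul(2, Pow(w, 2))))
Pow(Add(-99, Function('y')(A)), 2) = Pow(Add(-99, Add(2, Mul(2, Pow(Rational(13, 3), 2)))), 2) = Pow(Add(-99, Add(2, Mul(2, Rational(169, 9)))), 2) = Pow(Add(-99, Add(2, Rational(338, 9))), 2) = Pow(Add(-99, Rational(356, 9)), 2) = Pow(Rational(-535, 9), 2) = Rational(286225, 81)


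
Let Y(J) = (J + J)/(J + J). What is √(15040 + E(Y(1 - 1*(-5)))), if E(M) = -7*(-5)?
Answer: 15*√67 ≈ 122.78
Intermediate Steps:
Y(J) = 1 (Y(J) = (2*J)/((2*J)) = (2*J)*(1/(2*J)) = 1)
E(M) = 35
√(15040 + E(Y(1 - 1*(-5)))) = √(15040 + 35) = √15075 = 15*√67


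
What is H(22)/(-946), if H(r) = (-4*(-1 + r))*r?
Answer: 84/43 ≈ 1.9535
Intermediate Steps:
H(r) = r*(4 - 4*r) (H(r) = (4 - 4*r)*r = r*(4 - 4*r))
H(22)/(-946) = (4*22*(1 - 1*22))/(-946) = (4*22*(1 - 22))*(-1/946) = (4*22*(-21))*(-1/946) = -1848*(-1/946) = 84/43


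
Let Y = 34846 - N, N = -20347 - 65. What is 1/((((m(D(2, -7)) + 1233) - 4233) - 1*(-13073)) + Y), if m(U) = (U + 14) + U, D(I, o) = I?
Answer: 1/65349 ≈ 1.5302e-5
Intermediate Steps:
N = -20412
m(U) = 14 + 2*U (m(U) = (14 + U) + U = 14 + 2*U)
Y = 55258 (Y = 34846 - 1*(-20412) = 34846 + 20412 = 55258)
1/((((m(D(2, -7)) + 1233) - 4233) - 1*(-13073)) + Y) = 1/(((((14 + 2*2) + 1233) - 4233) - 1*(-13073)) + 55258) = 1/(((((14 + 4) + 1233) - 4233) + 13073) + 55258) = 1/((((18 + 1233) - 4233) + 13073) + 55258) = 1/(((1251 - 4233) + 13073) + 55258) = 1/((-2982 + 13073) + 55258) = 1/(10091 + 55258) = 1/65349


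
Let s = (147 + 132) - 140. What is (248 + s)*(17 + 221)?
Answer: 92106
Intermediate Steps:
s = 139 (s = 279 - 140 = 139)
(248 + s)*(17 + 221) = (248 + 139)*(17 + 221) = 387*238 = 92106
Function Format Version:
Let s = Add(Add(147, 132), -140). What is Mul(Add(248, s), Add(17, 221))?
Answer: 92106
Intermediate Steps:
s = 139 (s = Add(279, -140) = 139)
Mul(Add(248, s), Add(17, 221)) = Mul(Add(248, 139), Add(17, 221)) = Mul(387, 238) = 92106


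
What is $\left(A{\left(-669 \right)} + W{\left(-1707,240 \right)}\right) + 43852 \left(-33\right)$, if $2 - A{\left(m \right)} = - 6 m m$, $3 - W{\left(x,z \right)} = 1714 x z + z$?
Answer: $703429535$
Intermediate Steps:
$W{\left(x,z \right)} = 3 - z - 1714 x z$ ($W{\left(x,z \right)} = 3 - \left(1714 x z + z\right) = 3 - \left(z + 1714 x z\right) = 3 - z - 1714 x z$)
$A{\left(m \right)} = 2 + 6 m^{2}$ ($A{\left(m \right)} = 2 - - 6 m m = 2 - - 6 m^{2} = 2 + 6 m^{2}$)
$\left(A{\left(-669 \right)} + W{\left(-1707,240 \right)}\right) + 43852 \left(-33\right) = \left(\left(2 + 6 \left(-669\right)^{2}\right) - \left(237 - 702191520\right)\right) + 43852 \left(-33\right) = \left(\left(2 + 6 \cdot 447561\right) + \left(3 - 240 + 702191520\right)\right) - 1447116 = \left(\left(2 + 2685366\right) + 702191283\right) - 1447116 = \left(2685368 + 702191283\right) - 1447116 = 704876651 - 1447116 = 703429535$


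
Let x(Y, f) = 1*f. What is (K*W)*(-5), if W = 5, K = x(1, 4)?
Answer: -100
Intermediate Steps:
x(Y, f) = f
K = 4
(K*W)*(-5) = (4*5)*(-5) = 20*(-5) = -100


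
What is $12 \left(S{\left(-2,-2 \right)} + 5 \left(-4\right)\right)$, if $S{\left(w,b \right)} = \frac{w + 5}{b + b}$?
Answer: $-249$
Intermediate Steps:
$S{\left(w,b \right)} = \frac{5 + w}{2 b}$
$12 \left(S{\left(-2,-2 \right)} + 5 \left(-4\right)\right) = 12 \left(\frac{5 - 2}{2 \left(-2\right)} + 5 \left(-4\right)\right) = 12 \left(\frac{1}{2} \left(- \frac{1}{2}\right) 3 - 20\right) = 12 \left(- \frac{3}{4} - 20\right) = 12 \left(- \frac{83}{4}\right) = -249$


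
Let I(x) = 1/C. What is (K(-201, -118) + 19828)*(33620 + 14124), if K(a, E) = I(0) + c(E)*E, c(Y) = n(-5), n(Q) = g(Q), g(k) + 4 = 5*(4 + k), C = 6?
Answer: 2992140352/3 ≈ 9.9738e+8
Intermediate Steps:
g(k) = 16 + 5*k (g(k) = -4 + 5*(4 + k) = -4 + (20 + 5*k) = 16 + 5*k)
n(Q) = 16 + 5*Q
I(x) = ⅙ (I(x) = 1/6 = 1*(⅙) = ⅙)
c(Y) = -9 (c(Y) = 16 + 5*(-5) = 16 - 25 = -9)
K(a, E) = ⅙ - 9*E
(K(-201, -118) + 19828)*(33620 + 14124) = ((⅙ - 9*(-118)) + 19828)*(33620 + 14124) = ((⅙ + 1062) + 19828)*47744 = (6373/6 + 19828)*47744 = (125341/6)*47744 = 2992140352/3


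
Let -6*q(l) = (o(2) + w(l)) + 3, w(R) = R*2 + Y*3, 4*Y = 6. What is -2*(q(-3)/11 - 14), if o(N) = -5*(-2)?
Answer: 1871/66 ≈ 28.348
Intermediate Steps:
Y = 3/2 (Y = (1/4)*6 = 3/2 ≈ 1.5000)
o(N) = 10
w(R) = 9/2 + 2*R (w(R) = R*2 + (3/2)*3 = 2*R + 9/2 = 9/2 + 2*R)
q(l) = -35/12 - l/3 (q(l) = -((10 + (9/2 + 2*l)) + 3)/6 = -((29/2 + 2*l) + 3)/6 = -(35/2 + 2*l)/6 = -35/12 - l/3)
-2*(q(-3)/11 - 14) = -2*((-35/12 - 1/3*(-3))/11 - 14) = -2*((-35/12 + 1)*(1/11) - 14) = -2*(-23/12*1/11 - 14) = -2*(-23/132 - 14) = -2*(-1871/132) = 1871/66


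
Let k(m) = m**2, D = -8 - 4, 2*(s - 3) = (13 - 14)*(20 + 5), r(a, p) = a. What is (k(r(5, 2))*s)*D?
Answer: 2850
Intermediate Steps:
s = -19/2 (s = 3 + ((13 - 14)*(20 + 5))/2 = 3 + (-1*25)/2 = 3 + (1/2)*(-25) = 3 - 25/2 = -19/2 ≈ -9.5000)
D = -12
(k(r(5, 2))*s)*D = (5**2*(-19/2))*(-12) = (25*(-19/2))*(-12) = -475/2*(-12) = 2850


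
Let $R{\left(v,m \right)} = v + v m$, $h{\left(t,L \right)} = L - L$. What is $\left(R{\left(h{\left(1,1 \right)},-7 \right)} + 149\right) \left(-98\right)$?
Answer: $-14602$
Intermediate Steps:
$h{\left(t,L \right)} = 0$
$R{\left(v,m \right)} = v + m v$
$\left(R{\left(h{\left(1,1 \right)},-7 \right)} + 149\right) \left(-98\right) = \left(0 \left(1 - 7\right) + 149\right) \left(-98\right) = \left(0 \left(-6\right) + 149\right) \left(-98\right) = \left(0 + 149\right) \left(-98\right) = 149 \left(-98\right) = -14602$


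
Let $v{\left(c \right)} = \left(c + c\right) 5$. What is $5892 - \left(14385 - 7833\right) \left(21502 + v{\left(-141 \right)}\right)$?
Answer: $-131636892$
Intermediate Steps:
$v{\left(c \right)} = 10 c$ ($v{\left(c \right)} = 2 c 5 = 10 c$)
$5892 - \left(14385 - 7833\right) \left(21502 + v{\left(-141 \right)}\right) = 5892 - \left(14385 - 7833\right) \left(21502 + 10 \left(-141\right)\right) = 5892 - 6552 \left(21502 - 1410\right) = 5892 - 6552 \cdot 20092 = 5892 - 131642784 = -131636892$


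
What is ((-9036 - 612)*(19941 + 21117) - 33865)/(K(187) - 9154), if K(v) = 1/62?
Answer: 24562009838/567547 ≈ 43278.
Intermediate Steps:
K(v) = 1/62
((-9036 - 612)*(19941 + 21117) - 33865)/(K(187) - 9154) = ((-9036 - 612)*(19941 + 21117) - 33865)/(1/62 - 9154) = (-9648*41058 - 33865)/(-567547/62) = (-396127584 - 33865)*(-62/567547) = -396161449*(-62/567547) = 24562009838/567547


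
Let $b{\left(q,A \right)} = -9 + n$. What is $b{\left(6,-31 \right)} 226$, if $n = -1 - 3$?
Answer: $-2938$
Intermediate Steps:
$n = -4$
$b{\left(q,A \right)} = -13$ ($b{\left(q,A \right)} = -9 - 4 = -13$)
$b{\left(6,-31 \right)} 226 = \left(-13\right) 226 = -2938$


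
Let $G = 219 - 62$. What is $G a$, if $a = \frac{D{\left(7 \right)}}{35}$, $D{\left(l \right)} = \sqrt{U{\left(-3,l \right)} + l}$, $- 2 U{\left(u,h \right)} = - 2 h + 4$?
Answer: $\frac{314 \sqrt{3}}{35} \approx 15.539$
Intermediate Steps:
$U{\left(u,h \right)} = -2 + h$ ($U{\left(u,h \right)} = - \frac{- 2 h + 4}{2} = - \frac{4 - 2 h}{2} = -2 + h$)
$D{\left(l \right)} = \sqrt{-2 + 2 l}$ ($D{\left(l \right)} = \sqrt{\left(-2 + l\right) + l} = \sqrt{-2 + 2 l}$)
$G = 157$ ($G = 219 - 62 = 157$)
$a = \frac{2 \sqrt{3}}{35}$ ($a = \frac{\sqrt{-2 + 2 \cdot 7}}{35} = \sqrt{-2 + 14} \cdot \frac{1}{35} = \sqrt{12} \cdot \frac{1}{35} = 2 \sqrt{3} \cdot \frac{1}{35} = \frac{2 \sqrt{3}}{35} \approx 0.098974$)
$G a = 157 \frac{2 \sqrt{3}}{35} = \frac{314 \sqrt{3}}{35}$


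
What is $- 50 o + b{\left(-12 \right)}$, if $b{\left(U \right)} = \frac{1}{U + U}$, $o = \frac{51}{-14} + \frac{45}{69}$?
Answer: $\frac{577639}{3864} \approx 149.49$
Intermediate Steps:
$o = - \frac{963}{322}$ ($o = 51 \left(- \frac{1}{14}\right) + 45 \cdot \frac{1}{69} = - \frac{51}{14} + \frac{15}{23} = - \frac{963}{322} \approx -2.9907$)
$b{\left(U \right)} = \frac{1}{2 U}$
$- 50 o + b{\left(-12 \right)} = \left(-50\right) \left(- \frac{963}{322}\right) + \frac{1}{2 \left(-12\right)} = \frac{24075}{161} + \frac{1}{2} \left(- \frac{1}{12}\right) = \frac{24075}{161} - \frac{1}{24} = \frac{577639}{3864}$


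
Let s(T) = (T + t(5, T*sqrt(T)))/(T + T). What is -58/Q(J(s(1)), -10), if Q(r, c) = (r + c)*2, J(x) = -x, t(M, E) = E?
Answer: 29/11 ≈ 2.6364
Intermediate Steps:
s(T) = (T + T**(3/2))/(2*T) (s(T) = (T + T*sqrt(T))/(T + T) = (T + T**(3/2))/((2*T)) = (T + T**(3/2))*(1/(2*T)) = (T + T**(3/2))/(2*T))
Q(r, c) = 2*c + 2*r (Q(r, c) = (c + r)*2 = 2*c + 2*r)
-58/Q(J(s(1)), -10) = -58/(2*(-10) + 2*(-(1 + 1**(3/2))/(2*1))) = -58/(-20 + 2*(-(1 + 1)/2)) = -58/(-20 + 2*(-2/2)) = -58/(-20 + 2*(-1*1)) = -58/(-20 + 2*(-1)) = -58/(-20 - 2) = -58/(-22) = -58*(-1/22) = 29/11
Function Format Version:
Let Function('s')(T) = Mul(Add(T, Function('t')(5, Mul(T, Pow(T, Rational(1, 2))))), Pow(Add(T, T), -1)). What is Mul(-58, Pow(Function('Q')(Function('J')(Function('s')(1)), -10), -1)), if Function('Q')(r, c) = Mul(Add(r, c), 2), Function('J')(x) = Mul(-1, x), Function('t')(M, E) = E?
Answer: Rational(29, 11) ≈ 2.6364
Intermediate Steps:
Function('s')(T) = Mul(Rational(1, 2), Pow(T, -1), Add(T, Pow(T, Rational(3, 2)))) (Function('s')(T) = Mul(Add(T, Mul(T, Pow(T, Rational(1, 2)))), Pow(Add(T, T), -1)) = Mul(Add(T, Pow(T, Rational(3, 2))), Pow(Mul(2, T), -1)) = Mul(Add(T, Pow(T, Rational(3, 2))), Mul(Rational(1, 2), Pow(T, -1))) = Mul(Rational(1, 2), Pow(T, -1), Add(T, Pow(T, Rational(3, 2)))))
Function('Q')(r, c) = Add(Mul(2, c), Mul(2, r)) (Function('Q')(r, c) = Mul(Add(c, r), 2) = Add(Mul(2, c), Mul(2, r)))
Mul(-58, Pow(Function('Q')(Function('J')(Function('s')(1)), -10), -1)) = Mul(-58, Pow(Add(Mul(2, -10), Mul(2, Mul(-1, Mul(Rational(1, 2), Pow(1, -1), Add(1, Pow(1, Rational(3, 2))))))), -1)) = Mul(-58, Pow(Add(-20, Mul(2, Mul(-1, Mul(Rational(1, 2), 1, Add(1, 1))))), -1)) = Mul(-58, Pow(Add(-20, Mul(2, Mul(-1, Mul(Rational(1, 2), 1, 2)))), -1)) = Mul(-58, Pow(Add(-20, Mul(2, Mul(-1, 1))), -1)) = Mul(-58, Pow(Add(-20, Mul(2, -1)), -1)) = Mul(-58, Pow(Add(-20, -2), -1)) = Mul(-58, Pow(-22, -1)) = Mul(-58, Rational(-1, 22)) = Rational(29, 11)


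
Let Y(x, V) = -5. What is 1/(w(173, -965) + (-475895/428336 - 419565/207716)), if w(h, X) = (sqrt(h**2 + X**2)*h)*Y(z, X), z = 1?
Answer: 309807791794941737552/71161363451683934430033009581435 - 85592394350541025027328*sqrt(961154)/71161363451683934430033009581435 ≈ -1.1792e-6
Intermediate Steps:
w(h, X) = -5*h*sqrt(X**2 + h**2) (w(h, X) = (sqrt(h**2 + X**2)*h)*(-5) = (sqrt(X**2 + h**2)*h)*(-5) = (h*sqrt(X**2 + h**2))*(-5) = -5*h*sqrt(X**2 + h**2))
1/(w(173, -965) + (-475895/428336 - 419565/207716)) = 1/(-5*173*sqrt((-965)**2 + 173**2) + (-475895/428336 - 419565/207716)) = 1/(-5*173*sqrt(931225 + 29929) + (-475895*1/428336 - 419565*1/207716)) = 1/(-5*173*sqrt(961154) + (-475895/428336 - 419565/207716)) = 1/(-865*sqrt(961154) - 69641449915/22243060144) = 1/(-69641449915/22243060144 - 865*sqrt(961154))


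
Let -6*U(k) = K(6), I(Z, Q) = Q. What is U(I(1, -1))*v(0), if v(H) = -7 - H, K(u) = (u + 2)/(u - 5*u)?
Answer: -7/18 ≈ -0.38889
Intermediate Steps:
K(u) = -(2 + u)/(4*u) (K(u) = (2 + u)/((-4*u)) = (2 + u)*(-1/(4*u)) = -(2 + u)/(4*u))
U(k) = 1/18 (U(k) = -(-2 - 1*6)/(24*6) = -(-2 - 6)/(24*6) = -(-8)/(24*6) = -⅙*(-⅓) = 1/18)
U(I(1, -1))*v(0) = (-7 - 1*0)/18 = (-7 + 0)/18 = (1/18)*(-7) = -7/18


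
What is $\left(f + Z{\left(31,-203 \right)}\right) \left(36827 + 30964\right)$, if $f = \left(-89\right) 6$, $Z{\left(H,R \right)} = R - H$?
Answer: $-52063488$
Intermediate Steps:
$f = -534$
$\left(f + Z{\left(31,-203 \right)}\right) \left(36827 + 30964\right) = \left(-534 - 234\right) \left(36827 + 30964\right) = \left(-534 - 234\right) 67791 = \left(-768\right) 67791 = -52063488$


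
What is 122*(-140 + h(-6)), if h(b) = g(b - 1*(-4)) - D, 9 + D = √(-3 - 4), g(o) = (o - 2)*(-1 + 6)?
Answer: -18422 - 122*I*√7 ≈ -18422.0 - 322.78*I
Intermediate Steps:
g(o) = -10 + 5*o (g(o) = (-2 + o)*5 = -10 + 5*o)
D = -9 + I*√7 (D = -9 + √(-3 - 4) = -9 + √(-7) = -9 + I*√7 ≈ -9.0 + 2.6458*I)
h(b) = 19 + 5*b - I*√7 (h(b) = (-10 + 5*(b - 1*(-4))) - (-9 + I*√7) = (-10 + 5*(b + 4)) + (9 - I*√7) = (-10 + 5*(4 + b)) + (9 - I*√7) = (-10 + (20 + 5*b)) + (9 - I*√7) = (10 + 5*b) + (9 - I*√7) = 19 + 5*b - I*√7)
122*(-140 + h(-6)) = 122*(-140 + (19 + 5*(-6) - I*√7)) = 122*(-140 + (19 - 30 - I*√7)) = 122*(-140 + (-11 - I*√7)) = 122*(-151 - I*√7) = -18422 - 122*I*√7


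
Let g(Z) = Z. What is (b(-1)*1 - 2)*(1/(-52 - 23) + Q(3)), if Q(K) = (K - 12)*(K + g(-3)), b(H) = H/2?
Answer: 1/30 ≈ 0.033333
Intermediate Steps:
b(H) = H/2 (b(H) = H*(½) = H/2)
Q(K) = (-12 + K)*(-3 + K) (Q(K) = (K - 12)*(K - 3) = (-12 + K)*(-3 + K))
(b(-1)*1 - 2)*(1/(-52 - 23) + Q(3)) = (((½)*(-1))*1 - 2)*(1/(-52 - 23) + (36 + 3² - 15*3)) = (-½*1 - 2)*(1/(-75) + (36 + 9 - 45)) = (-½ - 2)*(-1/75 + 0) = -5/2*(-1/75) = 1/30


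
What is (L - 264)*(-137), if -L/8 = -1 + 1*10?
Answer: 46032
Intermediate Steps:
L = -72 (L = -8*(-1 + 1*10) = -8*(-1 + 10) = -8*9 = -72)
(L - 264)*(-137) = (-72 - 264)*(-137) = -336*(-137) = 46032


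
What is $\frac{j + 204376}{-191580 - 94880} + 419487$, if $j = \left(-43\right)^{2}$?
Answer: $\frac{24033207959}{57292} \approx 4.1949 \cdot 10^{5}$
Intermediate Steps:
$j = 1849$
$\frac{j + 204376}{-191580 - 94880} + 419487 = \frac{1849 + 204376}{-191580 - 94880} + 419487 = \frac{206225}{-286460} + 419487 = 206225 \left(- \frac{1}{286460}\right) + 419487 = - \frac{41245}{57292} + 419487 = \frac{24033207959}{57292}$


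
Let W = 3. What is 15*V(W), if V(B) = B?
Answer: 45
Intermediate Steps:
15*V(W) = 15*3 = 45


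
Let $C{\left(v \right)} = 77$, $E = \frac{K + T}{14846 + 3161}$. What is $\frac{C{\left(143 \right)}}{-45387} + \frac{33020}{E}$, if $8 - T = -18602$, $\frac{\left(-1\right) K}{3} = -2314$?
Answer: $\frac{6746676525919}{289932156} \approx 23270.0$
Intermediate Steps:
$K = 6942$ ($K = \left(-3\right) \left(-2314\right) = 6942$)
$T = 18610$ ($T = 8 - -18602 = 8 + 18602 = 18610$)
$E = \frac{25552}{18007}$ ($E = \frac{6942 + 18610}{14846 + 3161} = \frac{25552}{18007} \approx 1.419$)
$\frac{C{\left(143 \right)}}{-45387} + \frac{33020}{E} = \frac{77}{-45387} + \frac{33020}{\frac{25552}{18007}} = 77 \left(- \frac{1}{45387}\right) + 33020 \cdot \frac{18007}{25552} = - \frac{77}{45387} + \frac{148647785}{6388} = \frac{6746676525919}{289932156}$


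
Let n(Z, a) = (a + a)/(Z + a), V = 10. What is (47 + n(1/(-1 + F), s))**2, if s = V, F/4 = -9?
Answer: 326994889/136161 ≈ 2401.5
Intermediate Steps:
F = -36 (F = 4*(-9) = -36)
s = 10
n(Z, a) = 2*a/(Z + a) (n(Z, a) = (2*a)/(Z + a) = 2*a/(Z + a))
(47 + n(1/(-1 + F), s))**2 = (47 + 2*10/(1/(-1 - 36) + 10))**2 = (47 + 2*10/(1/(-37) + 10))**2 = (47 + 2*10/(-1/37 + 10))**2 = (47 + 2*10/(369/37))**2 = (47 + 2*10*(37/369))**2 = (47 + 740/369)**2 = (18083/369)**2 = 326994889/136161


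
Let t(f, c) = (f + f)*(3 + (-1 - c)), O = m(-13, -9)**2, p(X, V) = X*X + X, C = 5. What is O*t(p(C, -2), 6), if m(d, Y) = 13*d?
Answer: -6854640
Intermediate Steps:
p(X, V) = X + X**2 (p(X, V) = X**2 + X = X + X**2)
O = 28561 (O = (13*(-13))**2 = (-169)**2 = 28561)
t(f, c) = 2*f*(2 - c) (t(f, c) = (2*f)*(2 - c) = 2*f*(2 - c))
O*t(p(C, -2), 6) = 28561*(2*(5*(1 + 5))*(2 - 1*6)) = 28561*(2*(5*6)*(2 - 6)) = 28561*(2*30*(-4)) = 28561*(-240) = -6854640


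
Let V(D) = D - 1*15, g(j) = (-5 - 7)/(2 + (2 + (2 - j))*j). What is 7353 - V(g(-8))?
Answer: 346290/47 ≈ 7367.9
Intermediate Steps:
g(j) = -12/(2 + j*(4 - j)) (g(j) = -12/(2 + (4 - j)*j) = -12/(2 + j*(4 - j)))
V(D) = -15 + D (V(D) = D - 15 = -15 + D)
7353 - V(g(-8)) = 7353 - (-15 + 12/(-2 + (-8)**2 - 4*(-8))) = 7353 - (-15 + 12/(-2 + 64 + 32)) = 7353 - (-15 + 12/94) = 7353 - (-15 + 12*(1/94)) = 7353 - (-15 + 6/47) = 7353 - 1*(-699/47) = 7353 + 699/47 = 346290/47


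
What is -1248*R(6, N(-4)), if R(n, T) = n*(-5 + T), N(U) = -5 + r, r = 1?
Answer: 67392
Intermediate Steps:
N(U) = -4 (N(U) = -5 + 1 = -4)
-1248*R(6, N(-4)) = -7488*(-5 - 4) = -7488*(-9) = -1248*(-54) = 67392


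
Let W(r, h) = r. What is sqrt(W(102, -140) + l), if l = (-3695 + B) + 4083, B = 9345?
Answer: sqrt(9835) ≈ 99.172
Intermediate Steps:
l = 9733 (l = (-3695 + 9345) + 4083 = 5650 + 4083 = 9733)
sqrt(W(102, -140) + l) = sqrt(102 + 9733) = sqrt(9835)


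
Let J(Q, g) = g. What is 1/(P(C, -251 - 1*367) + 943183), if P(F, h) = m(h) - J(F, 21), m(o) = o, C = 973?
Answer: 1/942544 ≈ 1.0610e-6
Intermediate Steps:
P(F, h) = -21 + h (P(F, h) = h - 1*21 = h - 21 = -21 + h)
1/(P(C, -251 - 1*367) + 943183) = 1/((-21 + (-251 - 1*367)) + 943183) = 1/((-21 + (-251 - 367)) + 943183) = 1/((-21 - 618) + 943183) = 1/(-639 + 943183) = 1/942544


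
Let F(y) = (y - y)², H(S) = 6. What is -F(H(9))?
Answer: 0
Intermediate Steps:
F(y) = 0 (F(y) = 0² = 0)
-F(H(9)) = -1*0 = 0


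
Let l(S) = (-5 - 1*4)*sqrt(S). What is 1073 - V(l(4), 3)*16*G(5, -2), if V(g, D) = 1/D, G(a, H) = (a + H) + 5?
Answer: 3091/3 ≈ 1030.3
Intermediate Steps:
G(a, H) = 5 + H + a (G(a, H) = (H + a) + 5 = 5 + H + a)
l(S) = -9*sqrt(S) (l(S) = (-5 - 4)*sqrt(S) = -9*sqrt(S))
1073 - V(l(4), 3)*16*G(5, -2) = 1073 - 16/3*(5 - 2 + 5) = 1073 - (1/3)*16*8 = 1073 - 16*8/3 = 1073 - 1*128/3 = 1073 - 128/3 = 3091/3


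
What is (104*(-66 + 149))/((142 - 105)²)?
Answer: 8632/1369 ≈ 6.3053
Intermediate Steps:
(104*(-66 + 149))/((142 - 105)²) = (104*83)/(37²) = 8632/1369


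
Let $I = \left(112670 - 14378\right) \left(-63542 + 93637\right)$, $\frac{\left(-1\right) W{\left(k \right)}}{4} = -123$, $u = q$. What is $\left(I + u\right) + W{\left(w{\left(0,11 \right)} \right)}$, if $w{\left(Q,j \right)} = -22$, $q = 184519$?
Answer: $2958282751$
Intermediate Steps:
$u = 184519$
$W{\left(k \right)} = 492$ ($W{\left(k \right)} = \left(-4\right) \left(-123\right) = 492$)
$I = 2958097740$ ($I = 98292 \cdot 30095 = 2958097740$)
$\left(I + u\right) + W{\left(w{\left(0,11 \right)} \right)} = \left(2958097740 + 184519\right) + 492 = 2958282259 + 492 = 2958282751$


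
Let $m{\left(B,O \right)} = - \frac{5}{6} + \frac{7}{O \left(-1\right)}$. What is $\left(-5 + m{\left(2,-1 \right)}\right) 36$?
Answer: $42$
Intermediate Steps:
$m{\left(B,O \right)} = - \frac{5}{6} - \frac{7}{O}$ ($m{\left(B,O \right)} = \left(-5\right) \frac{1}{6} + \frac{7}{\left(-1\right) O} = - \frac{5}{6} + 7 \left(- \frac{1}{O}\right) = - \frac{5}{6} - \frac{7}{O}$)
$\left(-5 + m{\left(2,-1 \right)}\right) 36 = \left(-5 - \left(\frac{5}{6} + \frac{7}{-1}\right)\right) 36 = \left(-5 - - \frac{37}{6}\right) 36 = \left(-5 + \left(- \frac{5}{6} + 7\right)\right) 36 = \left(-5 + \frac{37}{6}\right) 36 = \frac{7}{6} \cdot 36 = 42$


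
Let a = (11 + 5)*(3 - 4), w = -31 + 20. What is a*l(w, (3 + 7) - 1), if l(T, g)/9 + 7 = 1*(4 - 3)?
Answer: 864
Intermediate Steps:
w = -11
l(T, g) = -54 (l(T, g) = -63 + 9*(1*(4 - 3)) = -63 + 9*(1*1) = -63 + 9*1 = -63 + 9 = -54)
a = -16 (a = 16*(-1) = -16)
a*l(w, (3 + 7) - 1) = -16*(-54) = 864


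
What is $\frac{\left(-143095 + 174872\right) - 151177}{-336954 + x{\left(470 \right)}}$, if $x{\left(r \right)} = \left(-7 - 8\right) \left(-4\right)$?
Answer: $\frac{19900}{56149} \approx 0.35441$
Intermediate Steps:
$x{\left(r \right)} = 60$ ($x{\left(r \right)} = \left(-15\right) \left(-4\right) = 60$)
$\frac{\left(-143095 + 174872\right) - 151177}{-336954 + x{\left(470 \right)}} = \frac{\left(-143095 + 174872\right) - 151177}{-336954 + 60} = \frac{31777 - 151177}{-336894} = \left(-119400\right) \left(- \frac{1}{336894}\right) = \frac{19900}{56149}$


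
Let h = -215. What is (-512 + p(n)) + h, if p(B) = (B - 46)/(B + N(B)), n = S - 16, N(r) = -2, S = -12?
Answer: -10868/15 ≈ -724.53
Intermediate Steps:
n = -28 (n = -12 - 16 = -28)
p(B) = (-46 + B)/(-2 + B) (p(B) = (B - 46)/(B - 2) = (-46 + B)/(-2 + B))
(-512 + p(n)) + h = (-512 + (-46 - 28)/(-2 - 28)) - 215 = (-512 - 74/(-30)) - 215 = (-512 - 1/30*(-74)) - 215 = (-512 + 37/15) - 215 = -7643/15 - 215 = -10868/15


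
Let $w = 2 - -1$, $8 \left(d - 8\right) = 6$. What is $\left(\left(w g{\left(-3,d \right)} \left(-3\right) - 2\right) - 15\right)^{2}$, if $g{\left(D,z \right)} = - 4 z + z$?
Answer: $\frac{769129}{16} \approx 48071.0$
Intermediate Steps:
$d = \frac{35}{4}$ ($d = 8 + \frac{1}{8} \cdot 6 = 8 + \frac{3}{4} = \frac{35}{4} \approx 8.75$)
$g{\left(D,z \right)} = - 3 z$
$w = 3$ ($w = 2 + 1 = 3$)
$\left(\left(w g{\left(-3,d \right)} \left(-3\right) - 2\right) - 15\right)^{2} = \left(\left(3 \left(\left(-3\right) \frac{35}{4}\right) \left(-3\right) - 2\right) - 15\right)^{2} = \left(\left(3 \left(- \frac{105}{4}\right) \left(-3\right) - 2\right) - 15\right)^{2} = \left(\left(\left(- \frac{315}{4}\right) \left(-3\right) - 2\right) - 15\right)^{2} = \left(\left(\frac{945}{4} - 2\right) - 15\right)^{2} = \left(\frac{937}{4} - 15\right)^{2} = \left(\frac{877}{4}\right)^{2} = \frac{769129}{16}$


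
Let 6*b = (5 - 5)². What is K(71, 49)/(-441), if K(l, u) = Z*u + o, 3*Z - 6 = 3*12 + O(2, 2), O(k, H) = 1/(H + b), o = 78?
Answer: -4633/2646 ≈ -1.7509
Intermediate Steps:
b = 0 (b = (5 - 5)²/6 = (⅙)*0² = (⅙)*0 = 0)
O(k, H) = 1/H (O(k, H) = 1/(H + 0) = 1/H)
Z = 85/6 (Z = 2 + (3*12 + 1/2)/3 = 2 + (36 + ½)/3 = 2 + (⅓)*(73/2) = 2 + 73/6 = 85/6 ≈ 14.167)
K(l, u) = 78 + 85*u/6 (K(l, u) = 85*u/6 + 78 = 78 + 85*u/6)
K(71, 49)/(-441) = (78 + (85/6)*49)/(-441) = (78 + 4165/6)*(-1/441) = (4633/6)*(-1/441) = -4633/2646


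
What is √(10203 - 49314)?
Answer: I*√39111 ≈ 197.77*I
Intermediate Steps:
√(10203 - 49314) = √(-39111) = I*√39111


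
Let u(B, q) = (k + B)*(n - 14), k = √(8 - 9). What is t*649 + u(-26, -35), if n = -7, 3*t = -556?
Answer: -359206/3 - 21*I ≈ -1.1974e+5 - 21.0*I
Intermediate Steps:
t = -556/3 (t = (⅓)*(-556) = -556/3 ≈ -185.33)
k = I (k = √(-1) = I ≈ 1.0*I)
u(B, q) = -21*I - 21*B (u(B, q) = (I + B)*(-7 - 14) = (I + B)*(-21) = -21*I - 21*B)
t*649 + u(-26, -35) = -556/3*649 + (-21*I - 21*(-26)) = -360844/3 + (-21*I + 546) = -360844/3 + (546 - 21*I) = -359206/3 - 21*I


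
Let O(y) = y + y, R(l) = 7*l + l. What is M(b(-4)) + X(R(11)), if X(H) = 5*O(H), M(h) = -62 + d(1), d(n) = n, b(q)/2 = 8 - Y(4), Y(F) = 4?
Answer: 819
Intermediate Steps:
R(l) = 8*l
b(q) = 8 (b(q) = 2*(8 - 1*4) = 2*(8 - 4) = 2*4 = 8)
O(y) = 2*y
M(h) = -61 (M(h) = -62 + 1 = -61)
X(H) = 10*H (X(H) = 5*(2*H) = 10*H)
M(b(-4)) + X(R(11)) = -61 + 10*(8*11) = -61 + 10*88 = -61 + 880 = 819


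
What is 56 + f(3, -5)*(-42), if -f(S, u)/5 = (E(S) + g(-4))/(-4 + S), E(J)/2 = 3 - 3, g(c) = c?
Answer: 896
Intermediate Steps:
E(J) = 0 (E(J) = 2*(3 - 3) = 2*0 = 0)
f(S, u) = 20/(-4 + S) (f(S, u) = -5*(0 - 4)/(-4 + S) = -(-20)/(-4 + S) = 20/(-4 + S))
56 + f(3, -5)*(-42) = 56 + (20/(-4 + 3))*(-42) = 56 + (20/(-1))*(-42) = 56 + (20*(-1))*(-42) = 56 - 20*(-42) = 56 + 840 = 896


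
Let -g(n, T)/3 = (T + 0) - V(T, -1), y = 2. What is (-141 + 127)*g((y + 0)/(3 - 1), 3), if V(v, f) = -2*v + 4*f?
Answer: 546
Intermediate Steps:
g(n, T) = -12 - 9*T (g(n, T) = -3*((T + 0) - (-2*T + 4*(-1))) = -3*(T - (-2*T - 4)) = -3*(T - (-4 - 2*T)) = -3*(T + (4 + 2*T)) = -3*(4 + 3*T) = -12 - 9*T)
(-141 + 127)*g((y + 0)/(3 - 1), 3) = (-141 + 127)*(-12 - 9*3) = -14*(-12 - 27) = -14*(-39) = 546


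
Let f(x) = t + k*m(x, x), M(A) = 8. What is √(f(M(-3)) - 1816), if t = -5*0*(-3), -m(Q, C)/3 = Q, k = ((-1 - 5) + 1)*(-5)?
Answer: 4*I*√151 ≈ 49.153*I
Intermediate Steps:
k = 25 (k = (-6 + 1)*(-5) = -5*(-5) = 25)
m(Q, C) = -3*Q
t = 0 (t = 0*(-3) = 0)
f(x) = -75*x (f(x) = 0 + 25*(-3*x) = 0 - 75*x = -75*x)
√(f(M(-3)) - 1816) = √(-75*8 - 1816) = √(-600 - 1816) = √(-2416) = 4*I*√151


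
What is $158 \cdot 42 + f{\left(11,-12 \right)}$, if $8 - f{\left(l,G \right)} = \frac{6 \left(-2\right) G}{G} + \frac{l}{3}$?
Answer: $\frac{19957}{3} \approx 6652.3$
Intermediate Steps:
$f{\left(l,G \right)} = 20 - \frac{l}{3}$ ($f{\left(l,G \right)} = 8 - \left(\frac{6 \left(-2\right) G}{G} + \frac{l}{3}\right) = 8 - \left(\frac{\left(-12\right) G}{G} + l \frac{1}{3}\right) = 8 - \left(-12 + \frac{l}{3}\right) = 20 - \frac{l}{3}$)
$158 \cdot 42 + f{\left(11,-12 \right)} = 158 \cdot 42 + \left(20 - \frac{11}{3}\right) = 6636 + \left(20 - \frac{11}{3}\right) = 6636 + \frac{49}{3} = \frac{19957}{3}$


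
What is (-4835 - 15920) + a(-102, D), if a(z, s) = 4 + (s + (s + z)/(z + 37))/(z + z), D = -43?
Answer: -27515561/1326 ≈ -20751.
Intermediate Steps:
a(z, s) = 4 + (s + (s + z)/(37 + z))/(2*z) (a(z, s) = 4 + (s + (s + z)/(37 + z))/((2*z)) = 4 + (s + (s + z)/(37 + z))*(1/(2*z)) = 4 + (s + (s + z)/(37 + z))/(2*z))
(-4835 - 15920) + a(-102, D) = (-4835 - 15920) + (½)*(8*(-102)² + 38*(-43) + 297*(-102) - 43*(-102))/(-102*(37 - 102)) = -20755 + (½)*(-1/102)*(8*10404 - 1634 - 30294 + 4386)/(-65) = -20755 + (½)*(-1/102)*(-1/65)*(83232 - 1634 - 30294 + 4386) = -20755 + (½)*(-1/102)*(-1/65)*55690 = -20755 + 5569/1326 = -27515561/1326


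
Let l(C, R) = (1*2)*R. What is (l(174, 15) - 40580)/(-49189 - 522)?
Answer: 40550/49711 ≈ 0.81571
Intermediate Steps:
l(C, R) = 2*R
(l(174, 15) - 40580)/(-49189 - 522) = (2*15 - 40580)/(-49189 - 522) = (30 - 40580)/(-49711) = -40550*(-1/49711) = 40550/49711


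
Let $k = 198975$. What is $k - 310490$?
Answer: $-111515$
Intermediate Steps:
$k - 310490 = 198975 - 310490 = -111515$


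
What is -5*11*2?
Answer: -110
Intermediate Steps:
-5*11*2 = -55*2 = -110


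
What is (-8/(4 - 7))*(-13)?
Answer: -104/3 ≈ -34.667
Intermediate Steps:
(-8/(4 - 7))*(-13) = (-8/(-3))*(-13) = -⅓*(-8)*(-13) = (8/3)*(-13) = -104/3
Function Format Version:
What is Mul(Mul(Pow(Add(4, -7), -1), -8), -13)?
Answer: Rational(-104, 3) ≈ -34.667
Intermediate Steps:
Mul(Mul(Pow(Add(4, -7), -1), -8), -13) = Mul(Mul(Pow(-3, -1), -8), -13) = Mul(Mul(Rational(-1, 3), -8), -13) = Mul(Rational(8, 3), -13) = Rational(-104, 3)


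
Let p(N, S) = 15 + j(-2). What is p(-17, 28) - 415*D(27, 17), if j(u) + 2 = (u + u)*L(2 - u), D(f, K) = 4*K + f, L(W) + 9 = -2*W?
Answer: -39344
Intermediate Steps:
L(W) = -9 - 2*W
D(f, K) = f + 4*K
j(u) = -2 + 2*u*(-13 + 2*u) (j(u) = -2 + (u + u)*(-9 - 2*(2 - u)) = -2 + (2*u)*(-9 + (-4 + 2*u)) = -2 + (2*u)*(-13 + 2*u) = -2 + 2*u*(-13 + 2*u))
p(N, S) = 81 (p(N, S) = 15 + (-2 + 2*(-2)*(-13 + 2*(-2))) = 15 + (-2 + 2*(-2)*(-13 - 4)) = 15 + (-2 + 2*(-2)*(-17)) = 15 + (-2 + 68) = 15 + 66 = 81)
p(-17, 28) - 415*D(27, 17) = 81 - 415*(27 + 4*17) = 81 - 415*(27 + 68) = 81 - 415*95 = 81 - 39425 = -39344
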